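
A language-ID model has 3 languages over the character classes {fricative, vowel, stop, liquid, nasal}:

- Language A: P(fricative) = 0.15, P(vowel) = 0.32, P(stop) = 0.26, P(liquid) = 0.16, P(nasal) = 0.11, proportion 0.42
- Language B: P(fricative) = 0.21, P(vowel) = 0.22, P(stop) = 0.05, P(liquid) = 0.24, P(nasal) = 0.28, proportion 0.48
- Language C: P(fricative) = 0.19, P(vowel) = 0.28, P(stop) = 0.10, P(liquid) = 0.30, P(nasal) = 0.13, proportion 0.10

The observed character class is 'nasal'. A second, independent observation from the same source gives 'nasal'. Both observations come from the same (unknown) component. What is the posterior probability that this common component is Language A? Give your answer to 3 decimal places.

0.114

Posterior ∝ prior × likelihood, so P(k | x) ∝ P(Z=k) f_k(x); normalise over all components.
Since both observations come from the same component, the likelihood for component k is f_k(x₁)·f_k(x₂).
  L_A = [0.11] × [0.11] = 0.0121
  L_B = [0.28] × [0.28] = 0.0784
  L_C = [0.13] × [0.13] = 0.0169
Unnormalised posteriors:
  P(Z=A)·L_A = 0.42 × 0.0121 = 0.005082
  P(Z=B)·L_B = 0.48 × 0.0784 = 0.037632
  P(Z=C)·L_C = 0.10 × 0.0169 = 0.00169
Marginal: 0.005082 + 0.037632 + 0.00169 = 0.044404
So the posterior for Language A is 0.005082 / 0.044404 ≈ 0.114.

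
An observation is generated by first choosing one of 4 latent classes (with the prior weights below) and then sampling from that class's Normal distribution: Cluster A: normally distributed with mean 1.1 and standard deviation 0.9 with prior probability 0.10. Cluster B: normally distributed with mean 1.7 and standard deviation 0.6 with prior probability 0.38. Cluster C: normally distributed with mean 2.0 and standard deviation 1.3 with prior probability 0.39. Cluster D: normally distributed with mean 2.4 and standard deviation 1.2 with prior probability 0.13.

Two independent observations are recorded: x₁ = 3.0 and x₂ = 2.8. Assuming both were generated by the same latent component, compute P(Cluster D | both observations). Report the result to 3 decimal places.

By Bayes' theorem, P(k | x) = P(Z=k) f_k(x) / Σ_j P(Z=j) f_j(x).
Since both observations come from the same component, the likelihood for component k is f_k(x₁)·f_k(x₂).
  p_A = [0.0477406] × [0.0744574] = 0.00355464
  p_B = [0.0635877] × [0.123852] = 0.00787546
  p_C = [0.228285] × [0.253941] = 0.057971
  p_D = [0.293388] × [0.314486] = 0.0922664
Weight by the priors:
  P(Z=A)·p_A = 0.10 × 0.00355464 = 0.000355464
  P(Z=B)·p_B = 0.38 × 0.00787546 = 0.00299268
  P(Z=C)·p_C = 0.39 × 0.057971 = 0.0226087
  P(Z=D)·p_D = 0.13 × 0.0922664 = 0.0119946
Sum: 0.000355464 + 0.00299268 + 0.0226087 + 0.0119946 = 0.0379514
So the posterior for Cluster D is 0.0119946 / 0.0379514 ≈ 0.316.

0.316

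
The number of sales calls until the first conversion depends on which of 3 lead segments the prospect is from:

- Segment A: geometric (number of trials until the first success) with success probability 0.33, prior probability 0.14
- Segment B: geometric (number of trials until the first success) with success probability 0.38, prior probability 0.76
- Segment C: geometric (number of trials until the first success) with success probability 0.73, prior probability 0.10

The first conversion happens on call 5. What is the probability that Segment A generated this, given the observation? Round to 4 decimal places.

0.1778

By Bayes' theorem, P(k | x) = w_k f_k(x) / Σ_j w_j f_j(x).
Evaluate each component's likelihood at the observed value:
  f_A = 0.0664987
  f_B = 0.0561501
  f_C = 0.00387952
Multiply by the mixture weights:
  w_A·f_A = 0.14 × 0.0664987 = 0.00930982
  w_B·f_B = 0.76 × 0.0561501 = 0.0426741
  w_C·f_C = 0.10 × 0.00387952 = 0.000387952
Normaliser: 0.00930982 + 0.0426741 + 0.000387952 = 0.0523718
So the posterior for Segment A is 0.00930982 / 0.0523718 ≈ 0.1778.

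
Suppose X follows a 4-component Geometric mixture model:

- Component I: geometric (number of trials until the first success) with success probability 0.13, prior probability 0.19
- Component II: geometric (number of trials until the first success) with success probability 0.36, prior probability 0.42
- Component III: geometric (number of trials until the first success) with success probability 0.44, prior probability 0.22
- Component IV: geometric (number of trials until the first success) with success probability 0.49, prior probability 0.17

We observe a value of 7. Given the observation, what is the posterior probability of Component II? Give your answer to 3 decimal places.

0.407

Apply Bayes' rule: the posterior for each component is proportional to its prior times its likelihood at x.
Geometric probabilities:
  L_I = 0.13·(1−0.13)^6 = 0.13·0.433626 = 0.0563714
  L_II = 0.36·(1−0.36)^6 = 0.36·0.0687195 = 0.024739
  L_III = 0.44·(1−0.44)^6 = 0.44·0.030841 = 0.01357
  L_IV = 0.49·(1−0.49)^6 = 0.49·0.0175963 = 0.00862218
Prior × likelihood for each component:
  π_I·L_I = 0.19 × 0.0563714 = 0.0107106
  π_II·L_II = 0.42 × 0.024739 = 0.0103904
  π_III·L_III = 0.22 × 0.01357 = 0.00298541
  π_IV·L_IV = 0.17 × 0.00862218 = 0.00146577
Normaliser: 0.0107106 + 0.0103904 + 0.00298541 + 0.00146577 = 0.0255521
P(Component II | x) = 0.0103904 / 0.0255521 ≈ 0.407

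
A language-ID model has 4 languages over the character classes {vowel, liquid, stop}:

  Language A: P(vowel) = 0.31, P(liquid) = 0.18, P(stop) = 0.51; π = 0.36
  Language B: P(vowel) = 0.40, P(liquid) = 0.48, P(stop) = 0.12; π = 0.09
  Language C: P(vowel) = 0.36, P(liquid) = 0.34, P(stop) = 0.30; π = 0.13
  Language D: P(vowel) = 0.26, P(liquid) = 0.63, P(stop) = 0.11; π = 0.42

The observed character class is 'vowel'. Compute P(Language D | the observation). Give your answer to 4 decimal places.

The responsibility of component k is π_k f_k(x) divided by Σ_j π_j f_j(x).
Component likelihoods at x = 'vowel':
  f_A = P(vowel | comp) = 0.31
  f_B = P(vowel | comp) = 0.40
  f_C = P(vowel | comp) = 0.36
  f_D = P(vowel | comp) = 0.26
Multiply by the mixture weights:
  π_A·f_A = 0.36 × 0.31 = 0.1116
  π_B·f_B = 0.09 × 0.4 = 0.036
  π_C·f_C = 0.13 × 0.36 = 0.0468
  π_D·f_D = 0.42 × 0.26 = 0.1092
Sum: 0.1116 + 0.036 + 0.0468 + 0.1092 = 0.3036
So the posterior for Language D is 0.1092 / 0.3036 ≈ 0.3597.

0.3597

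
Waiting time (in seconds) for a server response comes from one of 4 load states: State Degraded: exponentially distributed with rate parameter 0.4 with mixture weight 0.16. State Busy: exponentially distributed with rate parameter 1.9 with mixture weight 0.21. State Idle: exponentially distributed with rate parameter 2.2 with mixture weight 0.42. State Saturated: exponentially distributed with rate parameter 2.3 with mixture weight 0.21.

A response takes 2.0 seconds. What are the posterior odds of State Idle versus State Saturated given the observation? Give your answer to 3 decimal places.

Since P(k|x) ∝ P(Z=k) f_k(x), the posterior odds are P(Z=i) f_i(x) / (P(Z=j) f_j(x)).
Component likelihoods at x = 2.0 seconds:
  L_Degraded = 0.179732
  L_Busy = 0.0425045
  L_Idle = 0.0270101
  L_Saturated = 0.0231192
0.0113443 / 0.00485504 ≈ 2.337

2.337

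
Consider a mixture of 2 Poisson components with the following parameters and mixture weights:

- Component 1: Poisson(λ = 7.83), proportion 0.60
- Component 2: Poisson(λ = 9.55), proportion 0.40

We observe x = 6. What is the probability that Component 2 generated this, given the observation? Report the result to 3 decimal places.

Posterior ∝ prior × likelihood, so P(k | x) ∝ π_k f_k(x); normalise over all components.
Evaluate each component's likelihood at the observed value:
  f_1 = 0.127266
  f_2 = 0.0750197
Weight by the priors:
  π_1·f_1 = 0.60 × 0.127266 = 0.0763596
  π_2·f_2 = 0.40 × 0.0750197 = 0.0300079
Denominator: 0.0763596 + 0.0300079 = 0.106367
P(Component 2 | x) ≈ 0.282

0.282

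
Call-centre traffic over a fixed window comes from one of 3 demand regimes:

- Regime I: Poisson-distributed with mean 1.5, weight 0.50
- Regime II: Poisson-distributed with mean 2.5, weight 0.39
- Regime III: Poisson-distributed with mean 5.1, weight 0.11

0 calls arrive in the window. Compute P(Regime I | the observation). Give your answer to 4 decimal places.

By Bayes' theorem, P(k | x) = w_k f_k(x) / Σ_j w_j f_j(x).
Evaluate each component's likelihood at the observed value:
  f_I = e^(−1.5)·1.5^0/0! = 0.22313
  f_II = e^(−2.5)·2.5^0/0! = 0.082085
  f_III = e^(−5.1)·5.1^0/0! = 0.00609675
Unnormalised posteriors:
  w_I·f_I = 0.50 × 0.22313 = 0.111565
  w_II·f_II = 0.39 × 0.082085 = 0.0320131
  w_III·f_III = 0.11 × 0.00609675 = 0.000670642
Marginal: 0.111565 + 0.0320131 + 0.000670642 = 0.144249
Responsibility of Regime I: 0.111565 / 0.144249 ≈ 0.7734

0.7734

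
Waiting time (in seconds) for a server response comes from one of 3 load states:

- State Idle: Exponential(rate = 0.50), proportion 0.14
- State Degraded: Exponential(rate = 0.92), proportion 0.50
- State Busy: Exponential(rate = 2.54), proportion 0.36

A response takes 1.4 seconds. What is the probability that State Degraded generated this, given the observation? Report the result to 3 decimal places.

0.676

Apply Bayes' rule: the posterior for each component is proportional to its prior times its likelihood at x.
Exponential densities:
  p_Idle = 0.50·e^(−0.50·1.4) = 0.50·e^(−0.7000) = 0.248293
  p_Degraded = 0.92·e^(−0.92·1.4) = 0.92·e^(−1.2880) = 0.253756
  p_Busy = 2.54·e^(−2.54·1.4) = 2.54·e^(−3.5560) = 0.0725241
Weight by the priors:
  w_Idle·p_Idle = 0.14 × 0.248293 = 0.034761
  w_Degraded·p_Degraded = 0.50 × 0.253756 = 0.126878
  w_Busy·p_Busy = 0.36 × 0.0725241 = 0.0261087
Denominator: 0.034761 + 0.126878 + 0.0261087 = 0.187748
Responsibility of State Degraded: 0.126878 / 0.187748 ≈ 0.676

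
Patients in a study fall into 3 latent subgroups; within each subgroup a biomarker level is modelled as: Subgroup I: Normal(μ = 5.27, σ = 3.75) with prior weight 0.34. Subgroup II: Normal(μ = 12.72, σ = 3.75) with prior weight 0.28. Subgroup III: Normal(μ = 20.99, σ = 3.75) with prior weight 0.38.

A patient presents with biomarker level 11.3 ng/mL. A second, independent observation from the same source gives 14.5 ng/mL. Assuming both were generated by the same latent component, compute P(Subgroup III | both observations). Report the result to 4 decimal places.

0.0125

By Bayes' theorem, P(k | x) = w_k f_k(x) / Σ_j w_j f_j(x).
Since both observations come from the same component, the likelihood for component k is f_k(x₁)·f_k(x₂).
  p_I = [(1/(3.75·√(2π)))·exp(−(11.3−5.27)²/(2·3.75²)) = 0.106385·exp(-1.29283) = 0.0292018] × [0.00514477] = 0.000150236
  p_II = [(1/(3.75·√(2π)))·exp(−(11.3−12.72)²/(2·3.75²)) = 0.106385·exp(-0.07169) = 0.0990244] × [0.0950503] = 0.00941231
  p_III = [(1/(3.75·√(2π)))·exp(−(11.3−20.99)²/(2·3.75²)) = 0.106385·exp(-3.33853) = 0.0037755] × [0.0237946] = 8.98364e-05
Weight by the priors:
  w_I·p_I = 0.34 × 0.000150236 = 5.10803e-05
  w_II·p_II = 0.28 × 0.00941231 = 0.00263545
  w_III·p_III = 0.38 × 8.98364e-05 = 3.41378e-05
Evidence: 5.10803e-05 + 0.00263545 + 3.41378e-05 = 0.00272066
P(Subgroup III | x) = 3.41378e-05 / 0.00272066 ≈ 0.0125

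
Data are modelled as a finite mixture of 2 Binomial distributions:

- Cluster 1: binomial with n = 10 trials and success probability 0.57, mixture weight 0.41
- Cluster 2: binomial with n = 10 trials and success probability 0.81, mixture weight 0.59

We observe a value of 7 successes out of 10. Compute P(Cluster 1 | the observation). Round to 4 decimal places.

P(component k | x) = P(Z=k)·f_k(x) / marginal(x), where marginal(x) = Σ_j P(Z=j)·f_j(x).
Evaluate each component's likelihood at the observed value:
  L_1 = 0.186514
  L_2 = 0.188294
Prior × likelihood for each component:
  P(Z=1)·L_1 = 0.41 × 0.186514 = 0.0764706
  P(Z=2)·L_2 = 0.59 × 0.188294 = 0.111094
Sum: 0.0764706 + 0.111094 = 0.187564
Responsibility of Cluster 1: 0.0764706 / 0.187564 ≈ 0.4077

0.4077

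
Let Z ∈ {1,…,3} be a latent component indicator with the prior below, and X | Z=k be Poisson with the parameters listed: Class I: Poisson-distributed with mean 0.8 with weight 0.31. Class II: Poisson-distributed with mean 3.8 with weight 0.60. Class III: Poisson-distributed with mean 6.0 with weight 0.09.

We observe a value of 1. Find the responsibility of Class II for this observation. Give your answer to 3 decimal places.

0.311

P(component k | x) = P(Z=k)·f_k(x) / marginal(x), where marginal(x) = Σ_j P(Z=j)·f_j(x).
Evaluate each component's likelihood at the observed value:
  L_I = 0.359463
  L_II = 0.0850089
  L_III = 0.0148725
Multiply by the mixture weights:
  P(Z=I)·L_I = 0.31 × 0.359463 = 0.111434
  P(Z=II)·L_II = 0.60 × 0.0850089 = 0.0510054
  P(Z=III)·L_III = 0.09 × 0.0148725 = 0.00133853
Denominator: 0.111434 + 0.0510054 + 0.00133853 = 0.163777
P(Class II | x) ≈ 0.311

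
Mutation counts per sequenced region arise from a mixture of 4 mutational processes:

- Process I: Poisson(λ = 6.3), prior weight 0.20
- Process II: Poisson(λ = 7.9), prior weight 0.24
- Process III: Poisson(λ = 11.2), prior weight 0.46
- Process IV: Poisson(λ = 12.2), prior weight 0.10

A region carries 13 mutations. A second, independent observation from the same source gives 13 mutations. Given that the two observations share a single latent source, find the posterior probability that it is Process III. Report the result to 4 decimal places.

0.7586

P(component k | x) = P(Z=k)·f_k(x) / marginal(x), where marginal(x) = Σ_j P(Z=j)·f_j(x).
Since both observations come from the same component, the likelihood for component k is f_k(x₁)·f_k(x₂).
  L_I = [0.00726259] × [0.00726259] = 5.27452e-05
  L_II = [0.0277936] × [0.0277936] = 0.000772487
  L_III = [0.0958199] × [0.0958199] = 0.00918146
  L_IV = [0.107153] × [0.107153] = 0.0114818
Weight by the priors:
  P(Z=I)·L_I = 0.20 × 5.27452e-05 = 1.0549e-05
  P(Z=II)·L_II = 0.24 × 0.000772487 = 0.000185397
  P(Z=III)·L_III = 0.46 × 0.00918146 = 0.00422347
  P(Z=IV)·L_IV = 0.10 × 0.0114818 = 0.00114818
Evidence: 1.0549e-05 + 0.000185397 + 0.00422347 + 0.00114818 = 0.00556759
P(Process III | x) = 0.00422347 / 0.00556759 ≈ 0.7586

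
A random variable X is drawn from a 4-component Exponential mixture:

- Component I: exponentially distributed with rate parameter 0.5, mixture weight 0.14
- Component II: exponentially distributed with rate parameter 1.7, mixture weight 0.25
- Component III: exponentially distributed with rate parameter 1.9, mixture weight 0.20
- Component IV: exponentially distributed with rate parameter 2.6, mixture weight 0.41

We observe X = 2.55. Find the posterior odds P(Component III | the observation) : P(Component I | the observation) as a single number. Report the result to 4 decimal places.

Posterior odds = (P(Z=i) f_i(x)) / (P(Z=j) f_j(x)); the normalising sum cancels.
Exponential densities:
  L_I = 0.5·e^(−0.5·2.55) = 0.5·e^(−1.2750) = 0.139715
  L_II = 1.7·e^(−1.7·2.55) = 1.7·e^(−4.3350) = 0.0222732
  L_III = 1.9·e^(−1.9·2.55) = 1.9·e^(−4.8450) = 0.0149485
  L_IV = 2.6·e^(−2.6·2.55) = 2.6·e^(−6.6300) = 0.00343242
0.00298969 / 0.0195602 ≈ 0.1528

0.1528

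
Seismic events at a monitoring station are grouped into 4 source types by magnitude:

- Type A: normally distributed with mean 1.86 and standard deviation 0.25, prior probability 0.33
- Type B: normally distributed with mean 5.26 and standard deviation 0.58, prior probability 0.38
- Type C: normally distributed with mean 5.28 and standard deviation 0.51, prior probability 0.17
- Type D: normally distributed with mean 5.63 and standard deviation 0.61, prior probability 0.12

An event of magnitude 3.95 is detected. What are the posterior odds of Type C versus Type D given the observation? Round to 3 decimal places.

Only the two components matter; the odds are (π_i f_i(x)) / (π_j f_j(x)).
Normal densities:
  f_A = (1/(0.25·√(2π)))·exp(−(3.95−1.86)²/(2·0.25²)) = 1.595769·exp(-34.94480) = 1.06325e-15
  f_B = (1/(0.58·√(2π)))·exp(−(3.95−5.26)²/(2·0.58²)) = 0.687832·exp(-2.55068) = 0.0536703
  f_C = (1/(0.51·√(2π)))·exp(−(3.95−5.28)²/(2·0.51²)) = 0.782240·exp(-3.40042) = 0.0260949
  f_D = (1/(0.61·√(2π)))·exp(−(3.95−5.63)²/(2·0.61²)) = 0.654004·exp(-3.79253) = 0.0147403
Odds = (0.17/0.12) × (0.0260949/0.0147403) = 1.41667 × 1.77031 ≈ 2.508

2.508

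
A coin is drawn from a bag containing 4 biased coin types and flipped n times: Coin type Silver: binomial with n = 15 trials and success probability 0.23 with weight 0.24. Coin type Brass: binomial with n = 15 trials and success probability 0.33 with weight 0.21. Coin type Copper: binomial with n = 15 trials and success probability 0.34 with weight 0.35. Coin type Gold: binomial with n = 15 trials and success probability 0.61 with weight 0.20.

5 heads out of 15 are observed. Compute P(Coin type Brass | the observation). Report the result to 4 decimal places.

P(component k | x) = w_k·f_k(x) / marginal(x), where marginal(x) = Σ_j w_j·f_j(x).
Binomial probabilities:
  L_Silver = C(15,5)·0.23^5·0.77^10 = 3003·0.000643634·0.0732668 = 0.141613
  L_Brass = C(15,5)·0.33^5·0.67^10 = 3003·0.00391354·0.0182284 = 0.214226
  L_Copper = C(15,5)·0.34^5·0.66^10 = 3003·0.00454354·0.0156834 = 0.213988
  L_Gold = C(15,5)·0.61^5·0.39^10 = 3003·0.0844596·8.14041e-05 = 0.0206467
Weight by the priors:
  w_Silver·L_Silver = 0.24 × 0.141613 = 0.033987
  w_Brass·L_Brass = 0.21 × 0.214226 = 0.0449876
  w_Copper·L_Copper = 0.35 × 0.213988 = 0.0748958
  w_Gold·L_Gold = 0.20 × 0.0206467 = 0.00412934
Normaliser: 0.033987 + 0.0449876 + 0.0748958 + 0.00412934 = 0.158
Responsibility of Coin type Brass: 0.0449876 / 0.158 ≈ 0.2847

0.2847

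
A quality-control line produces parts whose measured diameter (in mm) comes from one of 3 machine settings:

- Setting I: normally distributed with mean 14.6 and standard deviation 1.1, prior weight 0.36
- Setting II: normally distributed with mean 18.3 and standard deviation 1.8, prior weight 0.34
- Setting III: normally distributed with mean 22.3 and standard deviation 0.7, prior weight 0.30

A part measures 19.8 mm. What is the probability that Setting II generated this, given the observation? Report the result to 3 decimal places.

0.995

P(component k | x) = π_k·f_k(x) / marginal(x), where marginal(x) = Σ_j π_j·f_j(x).
Normal densities:
  p_I = (1/(1.1·√(2π)))·exp(−(19.8−14.6)²/(2·1.1²)) = 0.362675·exp(-11.17355) = 5.09219e-06
  p_II = (1/(1.8·√(2π)))·exp(−(19.8−18.3)²/(2·1.8²)) = 0.221635·exp(-0.34722) = 0.156618
  p_III = (1/(0.7·√(2π)))·exp(−(19.8−22.3)²/(2·0.7²)) = 0.569918·exp(-6.37755) = 0.000968449
Multiply by the mixture weights:
  π_I·p_I = 0.36 × 5.09219e-06 = 1.83319e-06
  π_II·p_II = 0.34 × 0.156618 = 0.05325
  π_III·p_III = 0.30 × 0.000968449 = 0.000290535
Normaliser: 1.83319e-06 + 0.05325 + 0.000290535 = 0.0535424
So the posterior for Setting II is 0.05325 / 0.0535424 ≈ 0.995.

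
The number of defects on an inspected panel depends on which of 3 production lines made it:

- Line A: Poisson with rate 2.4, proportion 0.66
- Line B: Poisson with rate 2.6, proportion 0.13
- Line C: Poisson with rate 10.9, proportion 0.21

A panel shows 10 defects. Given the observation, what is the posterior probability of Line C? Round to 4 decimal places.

Apply Bayes' rule: the posterior for each component is proportional to its prior times its likelihood at x.
Evaluate each component's likelihood at the observed value:
  f_A = 0.000158505
  f_B = 0.000288938
  f_C = 0.120418
Multiply by the mixture weights:
  w_A·f_A = 0.66 × 0.000158505 = 0.000104613
  w_B·f_B = 0.13 × 0.000288938 = 3.7562e-05
  w_C·f_C = 0.21 × 0.120418 = 0.0252878
Denominator: 0.000104613 + 3.7562e-05 + 0.0252878 = 0.02543
Responsibility of Line C: 0.0252878 / 0.02543 ≈ 0.9944

0.9944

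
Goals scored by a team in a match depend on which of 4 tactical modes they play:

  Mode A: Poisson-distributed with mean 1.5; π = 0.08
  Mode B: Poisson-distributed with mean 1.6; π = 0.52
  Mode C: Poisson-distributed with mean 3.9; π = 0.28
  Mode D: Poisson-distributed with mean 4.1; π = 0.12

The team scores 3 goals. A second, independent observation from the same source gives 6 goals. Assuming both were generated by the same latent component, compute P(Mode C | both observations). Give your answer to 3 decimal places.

Posterior ∝ prior × likelihood, so P(k | x) ∝ π_k f_k(x); normalise over all components.
Since both observations come from the same component, the likelihood for component k is f_k(x₁)·f_k(x₂).
  L_A = [0.125511] × [0.00352999] = 0.000443051
  L_B = [0.137828] × [0.00470453] = 0.000648416
  L_C = [0.200122] × [0.0989251] = 0.0197971
  L_D = [0.190368] × [0.109336] = 0.020814
Unnormalised posteriors:
  π_A·L_A = 0.08 × 0.000443051 = 3.54441e-05
  π_B·L_B = 0.52 × 0.000648416 = 0.000337176
  π_C·L_C = 0.28 × 0.0197971 = 0.00554318
  π_D·L_D = 0.12 × 0.020814 = 0.00249768
Denominator: 3.54441e-05 + 0.000337176 + 0.00554318 + 0.00249768 = 0.00841348
Responsibility of Mode C: 0.00554318 / 0.00841348 ≈ 0.659

0.659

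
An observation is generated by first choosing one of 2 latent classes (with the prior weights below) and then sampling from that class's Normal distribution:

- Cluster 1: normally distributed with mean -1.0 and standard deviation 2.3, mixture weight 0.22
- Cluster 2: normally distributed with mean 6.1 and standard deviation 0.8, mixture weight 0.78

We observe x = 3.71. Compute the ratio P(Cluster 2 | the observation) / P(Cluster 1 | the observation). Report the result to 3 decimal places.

Since P(k|x) ∝ P(Z=k) f_k(x), the posterior odds are P(Z=i) f_i(x) / (P(Z=j) f_j(x)).
Evaluate each component's likelihood at the observed value:
  p_1 = 0.0213086
  p_2 = 0.00575105
Posterior odds = (P(Z=2)·p_2) / (P(Z=1)·p_1) = (0.78·0.00575105) / (0.22·0.0213086) = 0.00448582 / 0.0046879 ≈ 0.957

0.957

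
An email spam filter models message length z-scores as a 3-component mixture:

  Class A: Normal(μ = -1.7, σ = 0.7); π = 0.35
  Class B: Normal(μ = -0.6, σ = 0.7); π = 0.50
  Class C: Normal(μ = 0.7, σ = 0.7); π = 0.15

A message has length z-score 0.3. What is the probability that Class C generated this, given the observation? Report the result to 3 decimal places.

0.362

By Bayes' theorem, P(k | x) = π_k f_k(x) / Σ_j π_j f_j(x).
Component likelihoods at x = 0.3:
  f_A = 0.00962014
  f_B = 0.249376
  f_C = 0.484068
Unnormalised posteriors:
  π_A·f_A = 0.35 × 0.00962014 = 0.00336705
  π_B·f_B = 0.50 × 0.249376 = 0.124688
  π_C·f_C = 0.15 × 0.484068 = 0.0726103
Sum: 0.00336705 + 0.124688 + 0.0726103 = 0.200665
P(Class C | data) = 0.0726103 / 0.200665 ≈ 0.362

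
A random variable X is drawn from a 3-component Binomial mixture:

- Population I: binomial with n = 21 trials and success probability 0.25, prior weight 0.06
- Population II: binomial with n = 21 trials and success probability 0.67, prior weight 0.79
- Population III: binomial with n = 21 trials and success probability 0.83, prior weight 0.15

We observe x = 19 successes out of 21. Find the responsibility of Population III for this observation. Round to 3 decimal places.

0.747

Apply Bayes' rule: the posterior for each component is proportional to its prior times its likelihood at x.
Component likelihoods at x = 19 successes out of 21:
  L_I = C(21,19)·0.25^19·0.75^2 = 210·3.63798e-12·0.5625 = 4.29736e-10
  L_II = C(21,19)·0.67^19·0.33^2 = 210·0.000495931·0.1089 = 0.0113414
  L_III = C(21,19)·0.83^19·0.17^2 = 210·0.0290057·0.0289 = 0.176036
Multiply by the mixture weights:
  π_I·L_I = 0.06 × 4.29736e-10 = 2.57842e-11
  π_II·L_II = 0.79 × 0.0113414 = 0.00895974
  π_III·L_III = 0.15 × 0.176036 = 0.0264054
Sum: 2.57842e-11 + 0.00895974 + 0.0264054 = 0.0353651
P(Population III | the observation) ≈ 0.747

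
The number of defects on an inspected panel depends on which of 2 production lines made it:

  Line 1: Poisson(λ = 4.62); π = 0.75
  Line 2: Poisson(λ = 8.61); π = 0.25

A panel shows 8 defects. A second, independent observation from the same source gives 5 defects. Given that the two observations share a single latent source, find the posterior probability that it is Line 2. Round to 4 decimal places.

0.2718

Posterior ∝ prior × likelihood, so P(k | x) ∝ π_k f_k(x); normalise over all components.
Since both observations come from the same component, the likelihood for component k is f_k(x₁)·f_k(x₂).
  f_1 = [e^(−4.62)·4.62^8/8! = 0.0507195] × [0.172818] = 0.00876522
  f_2 = [e^(−8.61)·8.61^8/8! = 0.13653] × [0.0718719] = 0.00981269
Unnormalised posteriors:
  π_1·f_1 = 0.75 × 0.00876522 = 0.00657392
  π_2·f_2 = 0.25 × 0.00981269 = 0.00245317
Marginal: 0.00657392 + 0.00245317 = 0.00902709
P(Line 2 | data) = 0.00245317 / 0.00902709 ≈ 0.2718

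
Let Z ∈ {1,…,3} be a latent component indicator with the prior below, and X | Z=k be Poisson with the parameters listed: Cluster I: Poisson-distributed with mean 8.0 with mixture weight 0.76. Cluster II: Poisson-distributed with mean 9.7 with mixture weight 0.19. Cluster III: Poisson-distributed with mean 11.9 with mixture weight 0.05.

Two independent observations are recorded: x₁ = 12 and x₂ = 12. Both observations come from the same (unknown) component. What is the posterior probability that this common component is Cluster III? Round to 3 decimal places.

0.167

Posterior ∝ prior × likelihood, so P(k | x) ∝ w_k f_k(x); normalise over all components.
Since both observations come from the same component, the likelihood for component k is f_k(x₁)·f_k(x₂).
  f_I = [e^(−8.0)·8.0^12/12! = 0.0481268] × [0.0481268] = 0.00231619
  f_II = [e^(−9.7)·9.7^12/12! = 0.0887702] × [0.0887702] = 0.00788015
  f_III = [e^(−11.9)·11.9^12/12! = 0.11432] × [0.11432] = 0.0130691
Unnormalised posteriors:
  w_I·f_I = 0.76 × 0.00231619 = 0.0017603
  w_II·f_II = 0.19 × 0.00788015 = 0.00149723
  w_III·f_III = 0.05 × 0.0130691 = 0.000653453
Evidence: 0.0017603 + 0.00149723 + 0.000653453 = 0.00391099
So the posterior for Cluster III is 0.000653453 / 0.00391099 ≈ 0.167.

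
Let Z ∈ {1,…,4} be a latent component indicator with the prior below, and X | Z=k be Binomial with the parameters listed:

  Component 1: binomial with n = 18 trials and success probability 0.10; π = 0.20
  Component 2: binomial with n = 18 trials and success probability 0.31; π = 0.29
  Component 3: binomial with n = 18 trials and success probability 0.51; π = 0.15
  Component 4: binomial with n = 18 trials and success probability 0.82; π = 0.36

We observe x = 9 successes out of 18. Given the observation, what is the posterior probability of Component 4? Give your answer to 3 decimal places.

Posterior ∝ prior × likelihood, so P(k | x) ∝ P(Z=k) f_k(x); normalise over all components.
Binomial probabilities:
  p_1 = 1.88364e-05
  p_2 = 0.0455735
  p_3 = 0.184804
  p_4 = 0.00161656
Prior × likelihood for each component:
  P(Z=1)·p_1 = 0.20 × 1.88364e-05 = 3.76728e-06
  P(Z=2)·p_2 = 0.29 × 0.0455735 = 0.0132163
  P(Z=3)·p_3 = 0.15 × 0.184804 = 0.0277206
  P(Z=4)·p_4 = 0.36 × 0.00161656 = 0.000581962
Denominator: 3.76728e-06 + 0.0132163 + 0.0277206 + 0.000581962 = 0.0415226
P(Component 4 | data) ≈ 0.014

0.014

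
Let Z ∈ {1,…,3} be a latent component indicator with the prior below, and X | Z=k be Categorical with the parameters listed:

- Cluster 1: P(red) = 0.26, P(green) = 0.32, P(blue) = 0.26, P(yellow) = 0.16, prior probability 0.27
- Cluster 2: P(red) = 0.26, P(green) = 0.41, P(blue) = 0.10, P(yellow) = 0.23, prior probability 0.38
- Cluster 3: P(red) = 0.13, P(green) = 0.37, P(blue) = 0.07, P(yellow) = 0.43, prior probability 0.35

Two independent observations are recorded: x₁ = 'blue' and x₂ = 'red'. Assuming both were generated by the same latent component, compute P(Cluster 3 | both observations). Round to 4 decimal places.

0.1017

By Bayes' theorem, P(k | x) = π_k f_k(x) / Σ_j π_j f_j(x).
Since both observations come from the same component, the likelihood for component k is f_k(x₁)·f_k(x₂).
  L_1 = [0.26] × [0.26] = 0.0676
  L_2 = [0.1] × [0.26] = 0.026
  L_3 = [0.07] × [0.13] = 0.0091
Unnormalised posteriors:
  π_1·L_1 = 0.27 × 0.0676 = 0.018252
  π_2·L_2 = 0.38 × 0.026 = 0.00988
  π_3·L_3 = 0.35 × 0.0091 = 0.003185
Denominator: 0.018252 + 0.00988 + 0.003185 = 0.031317
So the posterior for Cluster 3 is 0.003185 / 0.031317 ≈ 0.1017.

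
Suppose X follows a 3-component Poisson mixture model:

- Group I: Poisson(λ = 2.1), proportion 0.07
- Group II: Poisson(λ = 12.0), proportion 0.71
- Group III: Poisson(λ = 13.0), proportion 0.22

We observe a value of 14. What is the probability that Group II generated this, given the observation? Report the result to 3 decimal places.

Apply Bayes' rule: the posterior for each component is proportional to its prior times its likelihood at x.
Poisson probabilities:
  f_I = 4.55663e-08
  f_II = 0.0904889
  f_III = 0.102087
Weight by the priors:
  π_I·f_I = 0.07 × 4.55663e-08 = 3.18964e-09
  π_II·f_II = 0.71 × 0.0904889 = 0.0642471
  π_III·f_III = 0.22 × 0.102087 = 0.0224591
Denominator: 3.18964e-09 + 0.0642471 + 0.0224591 = 0.0867063
So the posterior for Group II is 0.0642471 / 0.0867063 ≈ 0.741.

0.741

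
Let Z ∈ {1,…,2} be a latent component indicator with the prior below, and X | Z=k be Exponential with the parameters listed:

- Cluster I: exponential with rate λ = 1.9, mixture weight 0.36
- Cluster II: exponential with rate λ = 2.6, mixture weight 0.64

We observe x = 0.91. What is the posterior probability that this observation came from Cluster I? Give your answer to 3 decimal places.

The responsibility of component k is π_k f_k(x) divided by Σ_j π_j f_j(x).
Evaluate each component's likelihood at the observed value:
  L_I = 1.9·e^(−1.9·0.91) = 1.9·e^(−1.7290) = 0.337177
  L_II = 2.6·e^(−2.6·0.91) = 2.6·e^(−2.3660) = 0.244024
Prior × likelihood for each component:
  π_I·L_I = 0.36 × 0.337177 = 0.121384
  π_II·L_II = 0.64 × 0.244024 = 0.156175
Sum: 0.121384 + 0.156175 = 0.277559
P(Cluster I | the observation) ≈ 0.437

0.437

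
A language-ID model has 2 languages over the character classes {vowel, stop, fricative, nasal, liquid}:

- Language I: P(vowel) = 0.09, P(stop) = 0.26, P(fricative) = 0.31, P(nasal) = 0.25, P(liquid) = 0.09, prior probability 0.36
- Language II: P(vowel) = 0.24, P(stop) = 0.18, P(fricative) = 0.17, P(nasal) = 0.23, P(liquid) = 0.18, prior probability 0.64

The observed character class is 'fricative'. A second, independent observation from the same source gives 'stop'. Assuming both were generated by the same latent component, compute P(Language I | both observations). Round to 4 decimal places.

The responsibility of component k is P(Z=k) f_k(x) divided by Σ_j P(Z=j) f_j(x).
Since both observations come from the same component, the likelihood for component k is f_k(x₁)·f_k(x₂).
  f_I = [P(fricative | comp) = 0.31] × [0.26] = 0.0806
  f_II = [P(fricative | comp) = 0.17] × [0.18] = 0.0306
Unnormalised posteriors:
  P(Z=I)·f_I = 0.36 × 0.0806 = 0.029016
  P(Z=II)·f_II = 0.64 × 0.0306 = 0.019584
Sum: 0.029016 + 0.019584 = 0.0486
P(Language I | x₁, x₂) = 0.029016 / 0.0486 ≈ 0.5970

0.5970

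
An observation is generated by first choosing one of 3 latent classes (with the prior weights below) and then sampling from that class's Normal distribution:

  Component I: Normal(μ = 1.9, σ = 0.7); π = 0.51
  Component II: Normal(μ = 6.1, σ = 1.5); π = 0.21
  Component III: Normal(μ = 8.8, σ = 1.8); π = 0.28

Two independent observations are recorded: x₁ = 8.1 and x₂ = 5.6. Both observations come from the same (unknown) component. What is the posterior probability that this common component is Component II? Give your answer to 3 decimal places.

0.687

Apply Bayes' rule: the posterior for each component is proportional to its prior times its likelihood at x.
Since both observations come from the same component, the likelihood for component k is f_k(x₁)·f_k(x₂).
  p_I = [5.25814e-18] × [4.88634e-07] = 2.56931e-24
  p_II = [0.10934] × [0.251589] = 0.0275087
  p_III = [0.205493] × [0.0456399] = 0.0093787
Prior × likelihood for each component:
  P(Z=I)·p_I = 0.51 × 2.56931e-24 = 1.31035e-24
  P(Z=II)·p_II = 0.21 × 0.0275087 = 0.00577683
  P(Z=III)·p_III = 0.28 × 0.0093787 = 0.00262603
Denominator: 1.31035e-24 + 0.00577683 + 0.00262603 = 0.00840287
P(Component II | x₁,x₂) ≈ 0.687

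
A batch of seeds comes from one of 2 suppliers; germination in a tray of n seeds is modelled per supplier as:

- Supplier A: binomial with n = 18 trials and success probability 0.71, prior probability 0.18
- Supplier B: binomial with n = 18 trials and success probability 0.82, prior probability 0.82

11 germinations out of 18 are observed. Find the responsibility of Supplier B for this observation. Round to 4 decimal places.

0.4409

P(component k | x) = w_k·f_k(x) / marginal(x), where marginal(x) = Σ_j w_j·f_j(x).
Evaluate each component's likelihood at the observed value:
  f_A = 0.126877
  f_B = 0.0219591
Weight by the priors:
  w_A·f_A = 0.18 × 0.126877 = 0.0228378
  w_B·f_B = 0.82 × 0.0219591 = 0.0180065
Marginal: 0.0228378 + 0.0180065 = 0.0408443
P(Supplier B | 11 germinations out of 18) ≈ 0.4409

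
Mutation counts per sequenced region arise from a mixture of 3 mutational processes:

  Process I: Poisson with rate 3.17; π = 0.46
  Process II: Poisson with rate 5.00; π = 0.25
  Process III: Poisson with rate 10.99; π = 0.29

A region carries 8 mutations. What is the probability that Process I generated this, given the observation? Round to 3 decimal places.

By Bayes' theorem, P(k | x) = P(Z=k) f_k(x) / Σ_j P(Z=j) f_j(x).
Poisson probabilities:
  p_I = e^(−3.17)·3.17^8/8! = 0.0106228
  p_II = e^(−5.00)·5.00^8/8! = 0.065278
  p_III = e^(−10.99)·10.99^8/8! = 0.0890358
Unnormalised posteriors:
  P(Z=I)·p_I = 0.46 × 0.0106228 = 0.0048865
  P(Z=II)·p_II = 0.25 × 0.065278 = 0.0163195
  P(Z=III)·p_III = 0.29 × 0.0890358 = 0.0258204
Evidence: 0.0048865 + 0.0163195 + 0.0258204 = 0.0470264
P(Process I | x) ≈ 0.104

0.104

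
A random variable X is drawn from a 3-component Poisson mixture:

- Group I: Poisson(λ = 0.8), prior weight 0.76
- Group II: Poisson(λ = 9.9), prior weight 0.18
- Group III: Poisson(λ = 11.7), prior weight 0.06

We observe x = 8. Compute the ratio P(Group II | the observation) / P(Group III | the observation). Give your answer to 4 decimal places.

4.7692

Since P(k|x) ∝ π_k f_k(x), the posterior odds are π_i f_i(x) / (π_j f_j(x)).
Poisson probabilities:
  f_I = e^(−0.8)·0.8^8/8! = 1.86966e-06
  f_II = e^(−9.9)·9.9^8/8! = 0.114827
  f_III = e^(−11.7)·11.7^8/8! = 0.0722306
Odds = (0.18/0.06) × (0.114827/0.0722306) = 3 × 1.58973 ≈ 4.7692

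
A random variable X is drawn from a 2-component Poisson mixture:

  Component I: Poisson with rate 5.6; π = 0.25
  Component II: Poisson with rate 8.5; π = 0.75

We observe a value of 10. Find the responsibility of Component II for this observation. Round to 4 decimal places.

0.9146

Posterior ∝ prior × likelihood, so P(k | x) ∝ P(Z=k) f_k(x); normalise over all components.
Evaluate each component's likelihood at the observed value:
  p_I = e^(−5.6)·5.6^10/10! = 0.0309078
  p_II = e^(−8.5)·8.5^10/10! = 0.110388
Prior × likelihood for each component:
  P(Z=I)·p_I = 0.25 × 0.0309078 = 0.00772695
  P(Z=II)·p_II = 0.75 × 0.110388 = 0.0827912
Evidence: 0.00772695 + 0.0827912 = 0.0905182
Responsibility of Component II: 0.0827912 / 0.0905182 ≈ 0.9146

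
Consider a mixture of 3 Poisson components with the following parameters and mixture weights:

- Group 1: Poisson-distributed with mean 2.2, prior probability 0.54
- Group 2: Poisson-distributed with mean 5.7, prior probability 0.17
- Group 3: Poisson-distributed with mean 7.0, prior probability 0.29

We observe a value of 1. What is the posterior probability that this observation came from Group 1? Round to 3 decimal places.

P(component k | x) = π_k·f_k(x) / marginal(x), where marginal(x) = Σ_j π_j·f_j(x).
Component likelihoods at x = 1:
  p_1 = e^(−2.2)·2.2^1/1! = 0.243767
  p_2 = e^(−5.7)·5.7^1/1! = 0.019072
  p_3 = e^(−7.0)·7.0^1/1! = 0.00638317
Unnormalised posteriors:
  π_1·p_1 = 0.54 × 0.243767 = 0.131634
  π_2·p_2 = 0.17 × 0.019072 = 0.00324224
  π_3·p_3 = 0.29 × 0.00638317 = 0.00185112
Denominator: 0.131634 + 0.00324224 + 0.00185112 = 0.136728
P(Group 1 | x) = 0.131634 / 0.136728 ≈ 0.963

0.963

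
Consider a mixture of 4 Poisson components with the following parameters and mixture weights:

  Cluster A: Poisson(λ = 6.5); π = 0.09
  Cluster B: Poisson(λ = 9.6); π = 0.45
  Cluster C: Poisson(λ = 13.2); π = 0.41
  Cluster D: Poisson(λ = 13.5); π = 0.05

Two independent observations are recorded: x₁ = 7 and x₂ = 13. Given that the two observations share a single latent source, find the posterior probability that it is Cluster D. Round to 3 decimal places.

The responsibility of component k is π_k f_k(x) divided by Σ_j π_j f_j(x).
Since both observations come from the same component, the likelihood for component k is f_k(x₁)·f_k(x₂).
  f_A = [0.146234] × [0.00892646] = 0.00130535
  f_B = [0.100981] × [0.0639762] = 0.00646041
  f_C = [0.0256389] × [0.109773] = 0.00281445
  f_D = [0.0222295] × [0.108914] = 0.0024211
Weight by the priors:
  π_A·f_A = 0.09 × 0.00130535 = 0.000117482
  π_B·f_B = 0.45 × 0.00646041 = 0.00290718
  π_C·f_C = 0.41 × 0.00281445 = 0.00115392
  π_D·f_D = 0.05 × 0.0024211 = 0.000121055
Normaliser: 0.000117482 + 0.00290718 + 0.00115392 + 0.000121055 = 0.00429964
P(Cluster D | data) ≈ 0.028

0.028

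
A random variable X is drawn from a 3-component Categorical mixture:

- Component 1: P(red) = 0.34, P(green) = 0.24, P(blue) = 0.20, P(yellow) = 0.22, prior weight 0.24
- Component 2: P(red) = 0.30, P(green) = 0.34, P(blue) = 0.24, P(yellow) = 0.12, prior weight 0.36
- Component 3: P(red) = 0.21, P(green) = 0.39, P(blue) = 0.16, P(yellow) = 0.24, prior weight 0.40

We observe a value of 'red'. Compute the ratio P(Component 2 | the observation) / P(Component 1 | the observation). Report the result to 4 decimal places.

1.3235

Posterior odds = (P(Z=i) f_i(x)) / (P(Z=j) f_j(x)); the normalising sum cancels.
Evaluate each component's likelihood at the observed value:
  L_1 = 0.34
  L_2 = 0.3
  L_3 = 0.21
0.108 / 0.0816 ≈ 1.3235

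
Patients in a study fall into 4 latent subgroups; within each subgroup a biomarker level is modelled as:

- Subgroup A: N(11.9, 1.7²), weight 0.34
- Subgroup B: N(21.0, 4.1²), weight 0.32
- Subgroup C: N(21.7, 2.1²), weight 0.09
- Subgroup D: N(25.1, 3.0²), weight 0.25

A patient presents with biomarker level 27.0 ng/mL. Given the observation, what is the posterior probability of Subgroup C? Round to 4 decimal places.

0.0183

Posterior ∝ prior × likelihood, so P(k | x) ∝ π_k f_k(x); normalise over all components.
Normal densities:
  L_A = 1.73129e-18
  L_B = 0.0333494
  L_C = 0.00786224
  L_D = 0.108815
Weight by the priors:
  π_A·L_A = 0.34 × 1.73129e-18 = 5.88639e-19
  π_B·L_B = 0.32 × 0.0333494 = 0.0106718
  π_C·L_C = 0.09 × 0.00786224 = 0.000707602
  π_D·L_D = 0.25 × 0.108815 = 0.0272037
Evidence: 5.88639e-19 + 0.0106718 + 0.000707602 + 0.0272037 = 0.0385831
P(Subgroup C | 27.0 ng/mL) ≈ 0.0183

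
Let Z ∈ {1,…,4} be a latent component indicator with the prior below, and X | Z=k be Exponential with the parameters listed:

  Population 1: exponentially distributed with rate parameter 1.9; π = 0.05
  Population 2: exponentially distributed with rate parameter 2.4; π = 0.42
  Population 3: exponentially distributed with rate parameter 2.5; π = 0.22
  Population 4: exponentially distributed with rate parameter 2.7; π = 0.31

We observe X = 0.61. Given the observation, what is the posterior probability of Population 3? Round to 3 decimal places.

0.220

Apply Bayes' rule: the posterior for each component is proportional to its prior times its likelihood at x.
Component likelihoods at x = 0.61:
  f_1 = 1.9·e^(−1.9·0.61) = 1.9·e^(−1.1590) = 0.59622
  f_2 = 2.4·e^(−2.4·0.61) = 2.4·e^(−1.4640) = 0.555142
  f_3 = 2.5·e^(−2.5·0.61) = 2.5·e^(−1.5250) = 0.544053
  f_4 = 2.7·e^(−2.7·0.61) = 2.7·e^(−1.6470) = 0.520093
Prior × likelihood for each component:
  π_1·f_1 = 0.05 × 0.59622 = 0.029811
  π_2·f_2 = 0.42 × 0.555142 = 0.23316
  π_3·f_3 = 0.22 × 0.544053 = 0.119692
  π_4·f_4 = 0.31 × 0.520093 = 0.161229
Denominator: 0.029811 + 0.23316 + 0.119692 + 0.161229 = 0.543891
So the posterior for Population 3 is 0.119692 / 0.543891 ≈ 0.220.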